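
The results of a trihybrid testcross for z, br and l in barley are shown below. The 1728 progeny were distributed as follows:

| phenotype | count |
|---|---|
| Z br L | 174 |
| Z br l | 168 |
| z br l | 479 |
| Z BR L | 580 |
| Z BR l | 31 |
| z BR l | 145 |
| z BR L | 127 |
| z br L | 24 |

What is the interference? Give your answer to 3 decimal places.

The two most frequent reciprocal classes, z br l and Z BR L, are the parental types, so the F1 was z br l / Z BR L.
The two rarest classes, z br L and Z BR l, are the double crossovers. Comparing them with the parentals, only the l allele has switched, so l is the middle locus and the order is br – l – z.
br–l: (319 + 55)/1728 = 0.2164; l–z: (295 + 55)/1728 = 0.2025.
Expected DCO frequency = 0.2164 × 0.2025 ≈ 0.04382; observed = 55/1728 ≈ 0.03183.
Coefficient of coincidence = 0.03183/0.04382 ≈ 0.726; interference = 1 − 0.726 = 0.274.

0.274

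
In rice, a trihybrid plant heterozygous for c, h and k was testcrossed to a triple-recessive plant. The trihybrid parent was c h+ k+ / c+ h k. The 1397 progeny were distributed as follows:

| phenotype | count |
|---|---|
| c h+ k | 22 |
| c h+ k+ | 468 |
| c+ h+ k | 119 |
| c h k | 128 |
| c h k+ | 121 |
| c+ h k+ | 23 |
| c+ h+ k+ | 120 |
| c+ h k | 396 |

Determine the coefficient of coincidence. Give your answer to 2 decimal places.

The two rarest classes, c h+ k and c+ h k+, are the double crossovers. Comparing them with the parentals, only the k allele has switched, so k is the middle locus and the order is c – k – h.
c–k: (248 + 45)/1397 = 0.2097; k–h: (240 + 45)/1397 = 0.2040.
Expected DCO frequency = 0.2097 × 0.2040 ≈ 0.04278; observed = 45/1397 ≈ 0.03221.
Coefficient of coincidence = 0.03221/0.04278 ≈ 0.75.

0.75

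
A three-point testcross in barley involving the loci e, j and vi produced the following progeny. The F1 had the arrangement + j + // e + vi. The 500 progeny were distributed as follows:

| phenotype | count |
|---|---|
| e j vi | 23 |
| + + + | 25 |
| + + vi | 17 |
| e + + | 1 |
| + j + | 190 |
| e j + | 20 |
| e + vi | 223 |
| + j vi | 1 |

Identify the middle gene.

The two rarest classes, + j vi and e + +, are the double crossovers. Comparing them with the parentals, only the vi allele has switched, so vi is the middle locus and the order is j – vi – e.

vi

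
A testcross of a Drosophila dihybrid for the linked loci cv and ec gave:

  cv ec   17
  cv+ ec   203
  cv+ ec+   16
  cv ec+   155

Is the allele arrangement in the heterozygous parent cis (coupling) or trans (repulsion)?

trans

The two most frequent classes are cv+ ec (203) and cv ec+ (155); these are the parental (non-recombinant) types.
So the F1 carried cv+ ec on one chromosome and cv ec+ on the other — the recessive alleles are on opposite chromosomes (trans / repulsion).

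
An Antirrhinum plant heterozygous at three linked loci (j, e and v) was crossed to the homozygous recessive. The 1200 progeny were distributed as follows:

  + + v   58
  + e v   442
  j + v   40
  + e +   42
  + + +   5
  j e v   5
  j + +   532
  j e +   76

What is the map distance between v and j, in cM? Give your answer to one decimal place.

The two most frequent reciprocal classes, + e v and j + +, are the parental types, so the F1 was + e v / j + +.
The two rarest classes, j e v and + + +, are the double crossovers. Comparing them with the parentals, only the j allele has switched, so j is the middle locus and the order is e – j – v.
Crossovers in the j–v interval produce the single-crossover classes + e + and j + v (42 + 40 = 82) plus the double crossovers (10).
RF(j–v) = (82 + 10) / 1200 = 92/1200 = 0.0767 → 7.7 cM.

7.7 cM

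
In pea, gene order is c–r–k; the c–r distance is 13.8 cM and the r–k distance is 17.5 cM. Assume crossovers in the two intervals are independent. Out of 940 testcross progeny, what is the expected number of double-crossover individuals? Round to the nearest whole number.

Map distances give recombination frequencies of 0.138 and 0.175 for the two intervals.
With no interference, expected double-crossover frequency = 0.138 × 0.175 = 0.02415.
Expected number = 0.02415 × 940 = 22.70 ≈ 23.

23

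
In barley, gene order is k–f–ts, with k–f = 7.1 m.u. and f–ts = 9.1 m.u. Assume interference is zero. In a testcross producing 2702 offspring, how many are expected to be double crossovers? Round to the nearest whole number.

Map distances give recombination frequencies of 0.071 and 0.091 for the two intervals.
With no interference, expected double-crossover frequency = 0.071 × 0.091 = 0.00646.
Expected number = 0.00646 × 2702 = 17.46 ≈ 17.

17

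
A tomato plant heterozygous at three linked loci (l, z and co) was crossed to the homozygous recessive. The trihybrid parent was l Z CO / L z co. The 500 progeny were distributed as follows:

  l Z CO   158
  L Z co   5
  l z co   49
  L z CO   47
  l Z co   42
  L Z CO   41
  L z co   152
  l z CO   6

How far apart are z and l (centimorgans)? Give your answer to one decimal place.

20.2 centimorgans

The two rarest classes, l z CO and L Z co, are the double crossovers. Comparing them with the parentals, only the z allele has switched, so z is the middle locus and the order is co – z – l.
Crossovers in the z–l interval produce the single-crossover classes L Z CO and l z co (41 + 49 = 90) plus the double crossovers (11).
RF(z–l) = (90 + 11) / 500 = 101/500 = 0.2020 → 20.2 centimorgans.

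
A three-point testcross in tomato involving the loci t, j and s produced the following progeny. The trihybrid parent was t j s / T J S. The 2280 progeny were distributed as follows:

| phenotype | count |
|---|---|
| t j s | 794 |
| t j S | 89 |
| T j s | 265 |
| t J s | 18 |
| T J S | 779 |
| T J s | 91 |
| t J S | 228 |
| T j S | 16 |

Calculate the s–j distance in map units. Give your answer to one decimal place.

9.4 map units

The two rarest classes, t J s and T j S, are the double crossovers. Comparing them with the parentals, only the j allele has switched, so j is the middle locus and the order is s – j – t.
Crossovers in the s–j interval produce the single-crossover classes t j S and T J s (89 + 91 = 180) plus the double crossovers (34).
RF(s–j) = (180 + 34) / 2280 = 214/2280 = 0.0939 → 9.4 map units.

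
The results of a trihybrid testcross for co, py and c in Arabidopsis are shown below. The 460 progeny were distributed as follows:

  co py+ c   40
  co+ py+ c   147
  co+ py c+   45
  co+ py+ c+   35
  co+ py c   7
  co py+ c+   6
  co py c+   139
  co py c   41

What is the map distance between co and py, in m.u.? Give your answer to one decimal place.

21.3 m.u.

The two most frequent reciprocal classes, co py c+ and co+ py+ c, are the parental types, so the F1 was co py c+ / co+ py+ c.
The two rarest classes, co py+ c+ and co+ py c, are the double crossovers. Comparing them with the parentals, only the py allele has switched, so py is the middle locus and the order is c – py – co.
Crossovers in the py–co interval produce the single-crossover classes co+ py c+ and co py+ c (45 + 40 = 85) plus the double crossovers (13).
RF(py–co) = (85 + 13) / 460 = 98/460 = 0.2130 → 21.3 m.u.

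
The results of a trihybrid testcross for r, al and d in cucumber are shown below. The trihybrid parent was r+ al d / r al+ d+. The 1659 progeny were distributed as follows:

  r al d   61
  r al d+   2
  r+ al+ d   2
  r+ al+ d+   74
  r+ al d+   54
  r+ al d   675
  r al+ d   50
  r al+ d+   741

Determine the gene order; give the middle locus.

The two rarest classes, r+ al+ d and r al d+, are the double crossovers. Comparing them with the parentals, only the al allele has switched, so al is the middle locus and the order is r – al – d.

al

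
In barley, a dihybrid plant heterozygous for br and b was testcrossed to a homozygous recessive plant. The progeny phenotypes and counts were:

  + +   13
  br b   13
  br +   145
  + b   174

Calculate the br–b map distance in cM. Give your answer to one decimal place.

The two most frequent classes, + b (174) and br + (145), are the parental types, so the F1 was + b / br +.
The recombinant classes are + + and br b: 13 + 13 = 26.
Recombination frequency = 26/345 = 0.0754 ≈ 7.5%, i.e. 7.5 cM.

7.5 cM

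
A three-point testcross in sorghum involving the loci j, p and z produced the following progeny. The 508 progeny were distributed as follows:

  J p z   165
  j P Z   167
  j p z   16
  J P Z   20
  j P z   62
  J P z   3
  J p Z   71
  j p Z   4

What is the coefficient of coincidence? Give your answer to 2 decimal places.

The two most frequent reciprocal classes, j P Z and J p z, are the parental types, so the F1 was j P Z / J p z.
The two rarest classes, j p Z and J P z, are the double crossovers. Comparing them with the parentals, only the p allele has switched, so p is the middle locus and the order is j – p – z.
j–p: (36 + 7)/508 = 0.0846; p–z: (133 + 7)/508 = 0.2756.
Expected DCO frequency = 0.0846 × 0.2756 ≈ 0.02332; observed = 7/508 ≈ 0.01378.
Coefficient of coincidence = 0.01378/0.02332 ≈ 0.59.

0.59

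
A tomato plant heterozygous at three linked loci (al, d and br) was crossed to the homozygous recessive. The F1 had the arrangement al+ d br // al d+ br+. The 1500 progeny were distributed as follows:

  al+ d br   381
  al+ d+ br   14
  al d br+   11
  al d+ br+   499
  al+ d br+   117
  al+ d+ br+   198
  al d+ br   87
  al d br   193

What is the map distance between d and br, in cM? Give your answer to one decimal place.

15.3 cM

The two rarest classes, al+ d+ br and al d br+, are the double crossovers. Comparing them with the parentals, only the d allele has switched, so d is the middle locus and the order is br – d – al.
Crossovers in the br–d interval produce the single-crossover classes al+ d br+ and al d+ br (117 + 87 = 204) plus the double crossovers (25).
RF(br–d) = (204 + 25) / 1500 = 229/1500 = 0.1527 → 15.3 cM.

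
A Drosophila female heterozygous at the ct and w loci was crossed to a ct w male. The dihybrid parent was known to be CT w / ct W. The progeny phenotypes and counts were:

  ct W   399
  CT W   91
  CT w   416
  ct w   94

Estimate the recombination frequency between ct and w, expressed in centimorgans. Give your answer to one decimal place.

18.5 centimorgans

The recombinant classes are CT W and ct w: 91 + 94 = 185.
Recombination frequency = 185/1000 = 0.1850 ≈ 18.5%, i.e. 18.5 centimorgans.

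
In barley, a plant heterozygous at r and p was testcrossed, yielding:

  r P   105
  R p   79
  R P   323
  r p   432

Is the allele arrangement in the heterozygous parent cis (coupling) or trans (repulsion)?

The two most frequent classes are R P (323) and r p (432); these are the parental (non-recombinant) types.
So the F1 carried R P on one chromosome and r p on the other — the recessive alleles are on the same chromosome (cis / coupling).

cis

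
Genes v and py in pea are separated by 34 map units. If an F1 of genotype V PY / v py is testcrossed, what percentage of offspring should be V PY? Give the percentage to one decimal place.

A map distance of 34 map units corresponds to a recombination frequency of 0.340.
The F1 is V PY / v py, so V PY is a parental gamete class with expected frequency (1 − r)/2 = 0.660/2 = 0.3300.
That is 0.3300 = 33.0% of the progeny.

33.0%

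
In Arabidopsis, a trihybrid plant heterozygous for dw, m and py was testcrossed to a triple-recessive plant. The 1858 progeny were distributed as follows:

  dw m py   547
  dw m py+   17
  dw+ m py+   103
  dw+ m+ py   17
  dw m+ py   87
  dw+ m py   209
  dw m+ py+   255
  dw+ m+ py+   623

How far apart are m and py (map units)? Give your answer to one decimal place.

The two most frequent reciprocal classes, dw m py and dw+ m+ py+, are the parental types, so the F1 was dw m py / dw+ m+ py+.
The two rarest classes, dw m py+ and dw+ m+ py, are the double crossovers. Comparing them with the parentals, only the py allele has switched, so py is the middle locus and the order is dw – py – m.
Crossovers in the py–m interval produce the single-crossover classes dw m+ py and dw+ m py+ (87 + 103 = 190) plus the double crossovers (34).
RF(py–m) = (190 + 34) / 1858 = 224/1858 = 0.1206 → 12.1 map units.

12.1 map units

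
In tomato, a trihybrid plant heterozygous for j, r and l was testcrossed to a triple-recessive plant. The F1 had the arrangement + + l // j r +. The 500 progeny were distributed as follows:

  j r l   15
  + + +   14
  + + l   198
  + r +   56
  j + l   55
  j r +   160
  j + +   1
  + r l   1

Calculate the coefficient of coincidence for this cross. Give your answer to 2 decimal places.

The two rarest classes, + r l and j + +, are the double crossovers. Comparing them with the parentals, only the r allele has switched, so r is the middle locus and the order is j – r – l.
j–r: (111 + 2)/500 = 0.2260; r–l: (29 + 2)/500 = 0.0620.
Expected DCO frequency = 0.2260 × 0.0620 ≈ 0.01401; observed = 2/500 ≈ 0.00400.
Coefficient of coincidence = 0.00400/0.01401 ≈ 0.29.

0.29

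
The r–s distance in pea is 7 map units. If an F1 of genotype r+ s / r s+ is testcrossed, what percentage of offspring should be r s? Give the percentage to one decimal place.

3.5%

A map distance of 7 map units corresponds to a recombination frequency of 0.070.
The F1 is r+ s / r s+, so r s is a recombinant gamete class with expected frequency r/2 = 0.070/2 = 0.0350.
That is 0.0350 = 3.5% of the progeny.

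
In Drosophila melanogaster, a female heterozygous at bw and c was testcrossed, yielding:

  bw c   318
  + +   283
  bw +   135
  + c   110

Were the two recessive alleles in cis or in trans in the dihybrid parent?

cis

The two most frequent classes are + + (283) and bw c (318); these are the parental (non-recombinant) types.
So the F1 carried + + on one chromosome and bw c on the other — the recessive alleles are on the same chromosome (cis / coupling).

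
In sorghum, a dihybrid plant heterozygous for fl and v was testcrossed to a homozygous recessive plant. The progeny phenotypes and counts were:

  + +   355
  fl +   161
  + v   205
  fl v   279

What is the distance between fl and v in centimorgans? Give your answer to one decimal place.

The two most frequent classes, + + (355) and fl v (279), are the parental types, so the F1 was + + / fl v.
The recombinant classes are + v and fl +: 205 + 161 = 366.
Recombination frequency = 366/1000 = 0.3660 ≈ 36.6%, i.e. 36.6 centimorgans.

36.6 centimorgans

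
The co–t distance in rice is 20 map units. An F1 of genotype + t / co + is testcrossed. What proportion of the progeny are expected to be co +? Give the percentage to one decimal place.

A map distance of 20 map units corresponds to a recombination frequency of 0.200.
The F1 is + t / co +, so co + is a parental gamete class with expected frequency (1 − r)/2 = 0.800/2 = 0.4000.
That is 0.4000 = 40.0% of the progeny.

40.0%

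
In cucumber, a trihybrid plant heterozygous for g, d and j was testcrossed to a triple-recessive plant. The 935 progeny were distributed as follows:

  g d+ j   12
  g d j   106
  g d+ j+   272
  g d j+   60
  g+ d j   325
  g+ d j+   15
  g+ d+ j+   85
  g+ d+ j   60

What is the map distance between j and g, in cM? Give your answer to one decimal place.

The two most frequent reciprocal classes, g+ d j and g d+ j+, are the parental types, so the F1 was g+ d j / g d+ j+.
The two rarest classes, g+ d j+ and g d+ j, are the double crossovers. Comparing them with the parentals, only the j allele has switched, so j is the middle locus and the order is g – j – d.
Crossovers in the g–j interval produce the single-crossover classes g d j and g+ d+ j+ (106 + 85 = 191) plus the double crossovers (27).
RF(g–j) = (191 + 27) / 935 = 218/935 = 0.2332 → 23.3 cM.

23.3 cM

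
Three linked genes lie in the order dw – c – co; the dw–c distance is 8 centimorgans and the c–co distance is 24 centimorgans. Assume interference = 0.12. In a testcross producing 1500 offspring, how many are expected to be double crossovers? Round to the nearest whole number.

Map distances give recombination frequencies of 0.080 and 0.240 for the two intervals.
With interference 0.12 (so coincidence = 0.88), expected double-crossover frequency = 0.080 × 0.240 × 0.88 = 0.01690.
Expected number = 0.01690 × 1500 = 25.34 ≈ 25.

25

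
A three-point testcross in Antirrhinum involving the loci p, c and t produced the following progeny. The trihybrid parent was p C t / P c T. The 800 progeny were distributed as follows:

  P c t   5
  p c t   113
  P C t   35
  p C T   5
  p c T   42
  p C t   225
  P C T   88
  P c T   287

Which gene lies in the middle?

t

The two rarest classes, p C T and P c t, are the double crossovers. Comparing them with the parentals, only the t allele has switched, so t is the middle locus and the order is p – t – c.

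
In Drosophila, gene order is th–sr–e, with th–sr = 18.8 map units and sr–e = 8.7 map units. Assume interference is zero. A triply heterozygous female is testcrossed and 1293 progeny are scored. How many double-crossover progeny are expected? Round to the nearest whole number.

Map distances give recombination frequencies of 0.188 and 0.087 for the two intervals.
With no interference, expected double-crossover frequency = 0.188 × 0.087 = 0.01636.
Expected number = 0.01636 × 1293 = 21.15 ≈ 21.

21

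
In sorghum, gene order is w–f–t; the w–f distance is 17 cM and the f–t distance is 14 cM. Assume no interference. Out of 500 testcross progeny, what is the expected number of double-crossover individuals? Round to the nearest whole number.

Map distances give recombination frequencies of 0.170 and 0.140 for the two intervals.
With no interference, expected double-crossover frequency = 0.170 × 0.140 = 0.02380.
Expected number = 0.02380 × 500 = 11.90 ≈ 12.

12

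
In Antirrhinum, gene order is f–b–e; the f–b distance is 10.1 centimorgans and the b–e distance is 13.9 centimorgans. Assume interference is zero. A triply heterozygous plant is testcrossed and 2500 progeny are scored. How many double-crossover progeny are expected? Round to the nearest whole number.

35

Map distances give recombination frequencies of 0.101 and 0.139 for the two intervals.
With no interference, expected double-crossover frequency = 0.101 × 0.139 = 0.01404.
Expected number = 0.01404 × 2500 = 35.10 ≈ 35.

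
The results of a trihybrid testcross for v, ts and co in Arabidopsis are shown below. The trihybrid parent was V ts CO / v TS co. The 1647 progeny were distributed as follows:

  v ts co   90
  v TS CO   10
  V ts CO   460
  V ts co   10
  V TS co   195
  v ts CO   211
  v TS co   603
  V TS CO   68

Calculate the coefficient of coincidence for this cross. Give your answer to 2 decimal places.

The two rarest classes, V ts co and v TS CO, are the double crossovers. Comparing them with the parentals, only the co allele has switched, so co is the middle locus and the order is v – co – ts.
v–co: (406 + 20)/1647 = 0.2587; co–ts: (158 + 20)/1647 = 0.1081.
Expected DCO frequency = 0.2587 × 0.1081 ≈ 0.02797; observed = 20/1647 ≈ 0.01214.
Coefficient of coincidence = 0.01214/0.02797 ≈ 0.43.

0.43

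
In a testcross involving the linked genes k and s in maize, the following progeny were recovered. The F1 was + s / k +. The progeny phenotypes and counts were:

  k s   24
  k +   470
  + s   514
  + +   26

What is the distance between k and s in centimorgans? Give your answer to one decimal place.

The recombinant classes are + + and k s: 26 + 24 = 50.
Recombination frequency = 50/1034 = 0.0484 ≈ 4.8%, i.e. 4.8 centimorgans.

4.8 centimorgans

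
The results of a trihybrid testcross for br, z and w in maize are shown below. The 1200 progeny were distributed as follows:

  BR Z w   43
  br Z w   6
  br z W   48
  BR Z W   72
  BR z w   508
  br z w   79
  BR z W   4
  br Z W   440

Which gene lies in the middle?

The two most frequent reciprocal classes, BR z w and br Z W, are the parental types, so the F1 was BR z w / br Z W.
The two rarest classes, BR z W and br Z w, are the double crossovers. Comparing them with the parentals, only the w allele has switched, so w is the middle locus and the order is z – w – br.

w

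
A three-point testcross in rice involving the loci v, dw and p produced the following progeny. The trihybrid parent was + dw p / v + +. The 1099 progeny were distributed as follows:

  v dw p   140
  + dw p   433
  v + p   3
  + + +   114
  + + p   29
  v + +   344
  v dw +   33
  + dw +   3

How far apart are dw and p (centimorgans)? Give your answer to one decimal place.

6.2 centimorgans

The two rarest classes, + dw + and v + p, are the double crossovers. Comparing them with the parentals, only the p allele has switched, so p is the middle locus and the order is dw – p – v.
Crossovers in the dw–p interval produce the single-crossover classes + + p and v dw + (29 + 33 = 62) plus the double crossovers (6).
RF(dw–p) = (62 + 6) / 1099 = 68/1099 = 0.0619 → 6.2 centimorgans.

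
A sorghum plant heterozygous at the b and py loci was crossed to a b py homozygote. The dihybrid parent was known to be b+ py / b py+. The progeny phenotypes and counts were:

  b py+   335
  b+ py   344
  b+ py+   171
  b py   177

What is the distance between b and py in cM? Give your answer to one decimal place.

The recombinant classes are b+ py+ and b py: 171 + 177 = 348.
Recombination frequency = 348/1027 = 0.3389 ≈ 33.9%, i.e. 33.9 cM.

33.9 cM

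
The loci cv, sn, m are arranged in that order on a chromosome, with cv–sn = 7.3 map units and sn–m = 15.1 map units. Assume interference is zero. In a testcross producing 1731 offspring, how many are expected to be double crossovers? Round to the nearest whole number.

Map distances give recombination frequencies of 0.073 and 0.151 for the two intervals.
With no interference, expected double-crossover frequency = 0.073 × 0.151 = 0.01102.
Expected number = 0.01102 × 1731 = 19.08 ≈ 19.

19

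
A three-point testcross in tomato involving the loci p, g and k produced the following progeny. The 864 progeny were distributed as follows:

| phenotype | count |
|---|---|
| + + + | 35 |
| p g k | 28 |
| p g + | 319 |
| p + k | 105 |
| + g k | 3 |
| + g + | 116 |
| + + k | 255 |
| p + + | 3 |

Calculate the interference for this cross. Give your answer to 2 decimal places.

0.67

The two most frequent reciprocal classes, p g + and + + k, are the parental types, so the F1 was p g + / + + k.
The two rarest classes, p + + and + g k, are the double crossovers. Comparing them with the parentals, only the g allele has switched, so g is the middle locus and the order is p – g – k.
p–g: (221 + 6)/864 = 0.2627; g–k: (63 + 6)/864 = 0.0799.
Expected DCO frequency = 0.2627 × 0.0799 ≈ 0.02099; observed = 6/864 ≈ 0.00694.
Coefficient of coincidence = 0.00694/0.02099 ≈ 0.33; interference = 1 − 0.33 = 0.67.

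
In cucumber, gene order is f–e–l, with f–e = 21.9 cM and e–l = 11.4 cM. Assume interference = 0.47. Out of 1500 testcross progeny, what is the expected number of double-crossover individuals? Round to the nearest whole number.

Map distances give recombination frequencies of 0.219 and 0.114 for the two intervals.
With interference 0.47 (so coincidence = 0.53), expected double-crossover frequency = 0.219 × 0.114 × 0.53 = 0.01323.
Expected number = 0.01323 × 1500 = 19.85 ≈ 20.

20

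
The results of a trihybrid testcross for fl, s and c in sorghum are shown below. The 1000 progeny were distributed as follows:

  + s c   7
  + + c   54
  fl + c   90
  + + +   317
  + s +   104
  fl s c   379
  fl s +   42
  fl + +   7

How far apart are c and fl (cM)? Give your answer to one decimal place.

11.0 cM

The two most frequent reciprocal classes, + + + and fl s c, are the parental types, so the F1 was + + + / fl s c.
The two rarest classes, fl + + and + s c, are the double crossovers. Comparing them with the parentals, only the fl allele has switched, so fl is the middle locus and the order is s – fl – c.
Crossovers in the fl–c interval produce the single-crossover classes + + c and fl s + (54 + 42 = 96) plus the double crossovers (14).
RF(fl–c) = (96 + 14) / 1000 = 110/1000 = 0.1100 → 11.0 cM.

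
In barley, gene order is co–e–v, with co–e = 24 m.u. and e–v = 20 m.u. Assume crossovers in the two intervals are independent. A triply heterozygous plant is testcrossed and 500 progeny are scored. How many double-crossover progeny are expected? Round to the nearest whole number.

24

Map distances give recombination frequencies of 0.240 and 0.200 for the two intervals.
With no interference, expected double-crossover frequency = 0.240 × 0.200 = 0.04800.
Expected number = 0.04800 × 500 = 24.00 ≈ 24.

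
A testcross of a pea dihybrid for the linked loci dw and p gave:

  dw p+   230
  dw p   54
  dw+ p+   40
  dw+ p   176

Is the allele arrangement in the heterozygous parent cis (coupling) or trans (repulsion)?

trans

The two most frequent classes are dw+ p (176) and dw p+ (230); these are the parental (non-recombinant) types.
So the F1 carried dw+ p on one chromosome and dw p+ on the other — the recessive alleles are on opposite chromosomes (trans / repulsion).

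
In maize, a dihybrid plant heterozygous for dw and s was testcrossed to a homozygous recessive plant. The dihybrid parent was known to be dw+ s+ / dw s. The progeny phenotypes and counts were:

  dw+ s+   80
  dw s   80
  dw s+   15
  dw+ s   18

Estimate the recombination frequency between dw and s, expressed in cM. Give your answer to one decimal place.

17.1 cM

The recombinant classes are dw+ s and dw s+: 18 + 15 = 33.
Recombination frequency = 33/193 = 0.1710 ≈ 17.1%, i.e. 17.1 cM.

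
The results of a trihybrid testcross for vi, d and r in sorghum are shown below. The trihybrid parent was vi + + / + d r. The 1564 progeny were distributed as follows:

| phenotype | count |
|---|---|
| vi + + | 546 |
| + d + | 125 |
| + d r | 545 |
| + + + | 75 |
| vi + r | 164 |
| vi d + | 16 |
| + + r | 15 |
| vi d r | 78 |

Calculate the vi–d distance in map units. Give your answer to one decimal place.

The two rarest classes, vi d + and + + r, are the double crossovers. Comparing them with the parentals, only the d allele has switched, so d is the middle locus and the order is vi – d – r.
Crossovers in the vi–d interval produce the single-crossover classes + + + and vi d r (75 + 78 = 153) plus the double crossovers (31).
RF(vi–d) = (153 + 31) / 1564 = 184/1564 = 0.1176 → 11.8 map units.

11.8 map units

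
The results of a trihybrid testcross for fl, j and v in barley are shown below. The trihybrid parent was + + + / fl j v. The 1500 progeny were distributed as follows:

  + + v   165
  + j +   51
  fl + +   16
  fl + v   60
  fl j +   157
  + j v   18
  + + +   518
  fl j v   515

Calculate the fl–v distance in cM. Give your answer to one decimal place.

23.7 cM

The two rarest classes, fl + + and + j v, are the double crossovers. Comparing them with the parentals, only the fl allele has switched, so fl is the middle locus and the order is j – fl – v.
Crossovers in the fl–v interval produce the single-crossover classes + + v and fl j + (165 + 157 = 322) plus the double crossovers (34).
RF(fl–v) = (322 + 34) / 1500 = 356/1500 = 0.2373 → 23.7 cM.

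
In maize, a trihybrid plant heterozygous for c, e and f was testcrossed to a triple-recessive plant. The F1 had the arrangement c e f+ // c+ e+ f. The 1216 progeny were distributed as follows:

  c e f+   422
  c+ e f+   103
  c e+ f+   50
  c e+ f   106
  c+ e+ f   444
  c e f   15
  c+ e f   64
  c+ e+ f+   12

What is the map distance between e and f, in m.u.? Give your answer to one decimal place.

The two rarest classes, c e f and c+ e+ f+, are the double crossovers. Comparing them with the parentals, only the f allele has switched, so f is the middle locus and the order is c – f – e.
Crossovers in the f–e interval produce the single-crossover classes c e+ f+ and c+ e f (50 + 64 = 114) plus the double crossovers (27).
RF(f–e) = (114 + 27) / 1216 = 141/1216 = 0.1160 → 11.6 m.u.

11.6 m.u.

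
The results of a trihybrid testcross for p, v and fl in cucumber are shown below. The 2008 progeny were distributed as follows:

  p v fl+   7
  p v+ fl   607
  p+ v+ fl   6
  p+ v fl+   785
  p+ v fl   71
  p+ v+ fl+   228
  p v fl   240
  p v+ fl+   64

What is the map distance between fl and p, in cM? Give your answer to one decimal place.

The two most frequent reciprocal classes, p+ v fl+ and p v+ fl, are the parental types, so the F1 was p+ v fl+ / p v+ fl.
The two rarest classes, p v fl+ and p+ v+ fl, are the double crossovers. Comparing them with the parentals, only the p allele has switched, so p is the middle locus and the order is fl – p – v.
Crossovers in the fl–p interval produce the single-crossover classes p+ v fl and p v+ fl+ (71 + 64 = 135) plus the double crossovers (13).
RF(fl–p) = (135 + 13) / 2008 = 148/2008 = 0.0737 → 7.4 cM.

7.4 cM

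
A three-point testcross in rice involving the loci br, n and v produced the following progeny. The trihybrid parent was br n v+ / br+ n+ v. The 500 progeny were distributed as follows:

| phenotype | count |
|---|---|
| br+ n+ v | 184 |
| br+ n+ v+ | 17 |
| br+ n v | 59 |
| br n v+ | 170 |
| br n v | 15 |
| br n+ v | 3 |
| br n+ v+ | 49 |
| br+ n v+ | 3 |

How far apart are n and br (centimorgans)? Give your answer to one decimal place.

22.8 centimorgans

The two rarest classes, br+ n v+ and br n+ v, are the double crossovers. Comparing them with the parentals, only the br allele has switched, so br is the middle locus and the order is v – br – n.
Crossovers in the br–n interval produce the single-crossover classes br n+ v+ and br+ n v (49 + 59 = 108) plus the double crossovers (6).
RF(br–n) = (108 + 6) / 500 = 114/500 = 0.2280 → 22.8 centimorgans.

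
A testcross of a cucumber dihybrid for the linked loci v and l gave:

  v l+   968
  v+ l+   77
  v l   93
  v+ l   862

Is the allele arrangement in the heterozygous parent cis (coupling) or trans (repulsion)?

trans

The two most frequent classes are v+ l (862) and v l+ (968); these are the parental (non-recombinant) types.
So the F1 carried v+ l on one chromosome and v l+ on the other — the recessive alleles are on opposite chromosomes (trans / repulsion).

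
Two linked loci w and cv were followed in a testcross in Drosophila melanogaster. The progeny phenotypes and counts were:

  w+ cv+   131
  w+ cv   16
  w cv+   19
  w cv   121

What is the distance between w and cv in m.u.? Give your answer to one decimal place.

The two most frequent classes, w+ cv+ (131) and w cv (121), are the parental types, so the F1 was w+ cv+ / w cv.
The recombinant classes are w+ cv and w cv+: 16 + 19 = 35.
Recombination frequency = 35/287 = 0.1220 ≈ 12.2%, i.e. 12.2 m.u.

12.2 m.u.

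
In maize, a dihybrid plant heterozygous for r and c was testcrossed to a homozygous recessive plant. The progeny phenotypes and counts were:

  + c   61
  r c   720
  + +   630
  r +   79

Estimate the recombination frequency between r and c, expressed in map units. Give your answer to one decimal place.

The two most frequent classes, + + (630) and r c (720), are the parental types, so the F1 was + + / r c.
The recombinant classes are + c and r +: 61 + 79 = 140.
Recombination frequency = 140/1490 = 0.0940 ≈ 9.4%, i.e. 9.4 map units.

9.4 map units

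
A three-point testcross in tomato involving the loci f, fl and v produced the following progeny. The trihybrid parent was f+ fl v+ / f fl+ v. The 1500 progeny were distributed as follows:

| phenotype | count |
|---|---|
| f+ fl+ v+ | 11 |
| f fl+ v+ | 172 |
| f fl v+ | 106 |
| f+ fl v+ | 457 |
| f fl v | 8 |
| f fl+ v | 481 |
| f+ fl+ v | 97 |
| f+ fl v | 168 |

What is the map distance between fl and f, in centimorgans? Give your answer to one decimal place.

The two rarest classes, f+ fl+ v+ and f fl v, are the double crossovers. Comparing them with the parentals, only the fl allele has switched, so fl is the middle locus and the order is f – fl – v.
Crossovers in the f–fl interval produce the single-crossover classes f fl v+ and f+ fl+ v (106 + 97 = 203) plus the double crossovers (19).
RF(f–fl) = (203 + 19) / 1500 = 222/1500 = 0.1480 → 14.8 centimorgans.

14.8 centimorgans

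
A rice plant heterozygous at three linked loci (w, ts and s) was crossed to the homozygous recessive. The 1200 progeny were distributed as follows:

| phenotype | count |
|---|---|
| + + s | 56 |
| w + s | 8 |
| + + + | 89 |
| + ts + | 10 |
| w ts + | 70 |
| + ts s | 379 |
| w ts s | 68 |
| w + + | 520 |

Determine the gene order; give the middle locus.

The two most frequent reciprocal classes, w + + and + ts s, are the parental types, so the F1 was w + + / + ts s.
The two rarest classes, w + s and + ts +, are the double crossovers. Comparing them with the parentals, only the s allele has switched, so s is the middle locus and the order is ts – s – w.

s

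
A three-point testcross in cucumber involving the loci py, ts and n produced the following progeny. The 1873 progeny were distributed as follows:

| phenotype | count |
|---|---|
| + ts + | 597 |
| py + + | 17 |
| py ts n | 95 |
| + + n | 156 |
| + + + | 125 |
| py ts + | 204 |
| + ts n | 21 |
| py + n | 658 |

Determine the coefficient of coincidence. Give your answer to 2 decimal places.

0.69

The two most frequent reciprocal classes, py + n and + ts +, are the parental types, so the F1 was py + n / + ts +.
The two rarest classes, py + + and + ts n, are the double crossovers. Comparing them with the parentals, only the n allele has switched, so n is the middle locus and the order is ts – n – py.
ts–n: (220 + 38)/1873 = 0.1377; n–py: (360 + 38)/1873 = 0.2125.
Expected DCO frequency = 0.1377 × 0.2125 ≈ 0.02926; observed = 38/1873 ≈ 0.02029.
Coefficient of coincidence = 0.02029/0.02926 ≈ 0.69.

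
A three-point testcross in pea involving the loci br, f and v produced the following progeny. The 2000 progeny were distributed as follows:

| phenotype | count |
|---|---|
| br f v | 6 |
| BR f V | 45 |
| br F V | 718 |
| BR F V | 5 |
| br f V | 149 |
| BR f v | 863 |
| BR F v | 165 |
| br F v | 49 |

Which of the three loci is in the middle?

br

The two most frequent reciprocal classes, BR f v and br F V, are the parental types, so the F1 was BR f v / br F V.
The two rarest classes, br f v and BR F V, are the double crossovers. Comparing them with the parentals, only the br allele has switched, so br is the middle locus and the order is f – br – v.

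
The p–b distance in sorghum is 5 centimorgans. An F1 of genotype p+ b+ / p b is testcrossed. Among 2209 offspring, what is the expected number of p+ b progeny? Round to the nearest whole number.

A map distance of 5 centimorgans corresponds to a recombination frequency of 0.050.
The F1 is p+ b+ / p b, so p+ b is a recombinant gamete class with expected frequency r/2 = 0.050/2 = 0.0250.
Expected number = 0.0250 × 2209 = 55.23 ≈ 55.

55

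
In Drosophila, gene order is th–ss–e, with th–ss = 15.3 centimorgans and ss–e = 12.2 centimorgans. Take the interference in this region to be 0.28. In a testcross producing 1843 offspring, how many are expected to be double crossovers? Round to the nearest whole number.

Map distances give recombination frequencies of 0.153 and 0.122 for the two intervals.
With interference 0.28 (so coincidence = 0.72), expected double-crossover frequency = 0.153 × 0.122 × 0.72 = 0.01344.
Expected number = 0.01344 × 1843 = 24.77 ≈ 25.

25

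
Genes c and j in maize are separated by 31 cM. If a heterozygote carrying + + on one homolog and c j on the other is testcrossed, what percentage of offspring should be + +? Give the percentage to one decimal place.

A map distance of 31 cM corresponds to a recombination frequency of 0.310.
The F1 is + + / c j, so + + is a parental gamete class with expected frequency (1 − r)/2 = 0.690/2 = 0.3450.
That is 0.3450 = 34.5% of the progeny.

34.5%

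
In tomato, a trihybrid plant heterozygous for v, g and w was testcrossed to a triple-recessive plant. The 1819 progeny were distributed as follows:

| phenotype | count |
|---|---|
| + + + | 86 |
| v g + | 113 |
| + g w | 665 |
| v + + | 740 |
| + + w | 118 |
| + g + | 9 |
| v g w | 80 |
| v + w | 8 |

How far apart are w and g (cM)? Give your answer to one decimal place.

The two most frequent reciprocal classes, + g w and v + +, are the parental types, so the F1 was + g w / v + +.
The two rarest classes, + g + and v + w, are the double crossovers. Comparing them with the parentals, only the w allele has switched, so w is the middle locus and the order is v – w – g.
Crossovers in the w–g interval produce the single-crossover classes + + w and v g + (118 + 113 = 231) plus the double crossovers (17).
RF(w–g) = (231 + 17) / 1819 = 248/1819 = 0.1363 → 13.6 cM.

13.6 cM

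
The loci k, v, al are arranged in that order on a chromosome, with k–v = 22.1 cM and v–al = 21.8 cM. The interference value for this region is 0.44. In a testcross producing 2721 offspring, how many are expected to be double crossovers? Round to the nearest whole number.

73

Map distances give recombination frequencies of 0.221 and 0.218 for the two intervals.
With interference 0.44 (so coincidence = 0.56), expected double-crossover frequency = 0.221 × 0.218 × 0.56 = 0.02698.
Expected number = 0.02698 × 2721 = 73.41 ≈ 73.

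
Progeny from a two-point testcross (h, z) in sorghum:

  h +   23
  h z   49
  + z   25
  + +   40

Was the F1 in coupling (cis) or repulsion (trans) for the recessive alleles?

The two most frequent classes are + + (40) and h z (49); these are the parental (non-recombinant) types.
So the F1 carried + + on one chromosome and h z on the other — the recessive alleles are on the same chromosome (cis / coupling).

cis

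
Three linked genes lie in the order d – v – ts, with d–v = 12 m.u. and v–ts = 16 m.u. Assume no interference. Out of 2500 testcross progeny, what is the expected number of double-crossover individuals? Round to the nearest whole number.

Map distances give recombination frequencies of 0.120 and 0.160 for the two intervals.
With no interference, expected double-crossover frequency = 0.120 × 0.160 = 0.01920.
Expected number = 0.01920 × 2500 = 48.00 ≈ 48.

48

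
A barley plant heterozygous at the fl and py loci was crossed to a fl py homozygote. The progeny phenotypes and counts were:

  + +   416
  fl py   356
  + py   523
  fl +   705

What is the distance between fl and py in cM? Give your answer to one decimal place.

The two most frequent classes, + py (523) and fl + (705), are the parental types, so the F1 was + py / fl +.
The recombinant classes are + + and fl py: 416 + 356 = 772.
Recombination frequency = 772/2000 = 0.3860 ≈ 38.6%, i.e. 38.6 cM.

38.6 cM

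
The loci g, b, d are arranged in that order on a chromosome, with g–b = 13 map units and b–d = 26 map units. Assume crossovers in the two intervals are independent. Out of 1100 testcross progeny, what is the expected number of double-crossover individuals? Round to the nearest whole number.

37

Map distances give recombination frequencies of 0.130 and 0.260 for the two intervals.
With no interference, expected double-crossover frequency = 0.130 × 0.260 = 0.03380.
Expected number = 0.03380 × 1100 = 37.18 ≈ 37.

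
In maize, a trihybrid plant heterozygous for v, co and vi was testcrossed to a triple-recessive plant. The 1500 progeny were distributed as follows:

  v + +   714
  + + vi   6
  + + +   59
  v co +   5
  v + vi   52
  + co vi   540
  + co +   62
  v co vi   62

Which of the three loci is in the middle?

The two most frequent reciprocal classes, + co vi and v + +, are the parental types, so the F1 was + co vi / v + +.
The two rarest classes, + + vi and v co +, are the double crossovers. Comparing them with the parentals, only the co allele has switched, so co is the middle locus and the order is v – co – vi.

co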